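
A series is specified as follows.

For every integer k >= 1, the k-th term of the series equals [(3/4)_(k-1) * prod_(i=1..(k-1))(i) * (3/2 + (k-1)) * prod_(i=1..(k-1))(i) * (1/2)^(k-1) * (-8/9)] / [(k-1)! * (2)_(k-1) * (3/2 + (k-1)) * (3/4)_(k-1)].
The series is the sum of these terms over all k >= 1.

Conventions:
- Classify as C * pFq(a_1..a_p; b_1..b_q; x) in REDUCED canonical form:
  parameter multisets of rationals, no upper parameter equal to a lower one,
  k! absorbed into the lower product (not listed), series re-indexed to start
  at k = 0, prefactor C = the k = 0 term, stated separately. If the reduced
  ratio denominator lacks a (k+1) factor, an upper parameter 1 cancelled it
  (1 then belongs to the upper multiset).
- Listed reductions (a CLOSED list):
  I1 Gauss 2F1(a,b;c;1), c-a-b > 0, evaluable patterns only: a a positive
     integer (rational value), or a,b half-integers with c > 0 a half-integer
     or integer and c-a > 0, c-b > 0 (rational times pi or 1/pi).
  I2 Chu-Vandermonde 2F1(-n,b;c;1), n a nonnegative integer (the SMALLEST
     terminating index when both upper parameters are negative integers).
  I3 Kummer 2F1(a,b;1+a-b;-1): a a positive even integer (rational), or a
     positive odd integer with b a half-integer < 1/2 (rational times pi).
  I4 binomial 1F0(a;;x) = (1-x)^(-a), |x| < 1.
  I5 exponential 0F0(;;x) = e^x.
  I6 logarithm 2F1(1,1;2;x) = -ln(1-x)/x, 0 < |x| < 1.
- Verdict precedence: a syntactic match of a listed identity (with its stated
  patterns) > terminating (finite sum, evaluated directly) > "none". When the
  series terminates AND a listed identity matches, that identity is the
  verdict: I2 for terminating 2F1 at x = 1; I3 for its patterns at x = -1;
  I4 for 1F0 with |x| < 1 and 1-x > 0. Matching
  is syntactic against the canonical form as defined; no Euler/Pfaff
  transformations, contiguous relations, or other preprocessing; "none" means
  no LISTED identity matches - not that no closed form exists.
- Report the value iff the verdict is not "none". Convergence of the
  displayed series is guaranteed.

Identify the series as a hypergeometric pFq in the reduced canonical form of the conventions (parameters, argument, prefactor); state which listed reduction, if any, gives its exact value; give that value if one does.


The series (x = 1/2) is 2F1: upper {1, 1}, lower {2}, prefactor -8/9. Verdict: the logarithmic series (I6) applies (the logarithm: parameters (1,1;2), x = 1/2). Sum: (16/9) * ln(1/2).

First insight: x = (1/2) and the running product (C = -8/9) telescopes to a rising factorial.
Term ratio: r(k) = (1/2) * (k+1) (k+1) / [(k+2) (k+1)] - rational in k, leading ratio (1/2); with t_0 = -8/9, classification follows.


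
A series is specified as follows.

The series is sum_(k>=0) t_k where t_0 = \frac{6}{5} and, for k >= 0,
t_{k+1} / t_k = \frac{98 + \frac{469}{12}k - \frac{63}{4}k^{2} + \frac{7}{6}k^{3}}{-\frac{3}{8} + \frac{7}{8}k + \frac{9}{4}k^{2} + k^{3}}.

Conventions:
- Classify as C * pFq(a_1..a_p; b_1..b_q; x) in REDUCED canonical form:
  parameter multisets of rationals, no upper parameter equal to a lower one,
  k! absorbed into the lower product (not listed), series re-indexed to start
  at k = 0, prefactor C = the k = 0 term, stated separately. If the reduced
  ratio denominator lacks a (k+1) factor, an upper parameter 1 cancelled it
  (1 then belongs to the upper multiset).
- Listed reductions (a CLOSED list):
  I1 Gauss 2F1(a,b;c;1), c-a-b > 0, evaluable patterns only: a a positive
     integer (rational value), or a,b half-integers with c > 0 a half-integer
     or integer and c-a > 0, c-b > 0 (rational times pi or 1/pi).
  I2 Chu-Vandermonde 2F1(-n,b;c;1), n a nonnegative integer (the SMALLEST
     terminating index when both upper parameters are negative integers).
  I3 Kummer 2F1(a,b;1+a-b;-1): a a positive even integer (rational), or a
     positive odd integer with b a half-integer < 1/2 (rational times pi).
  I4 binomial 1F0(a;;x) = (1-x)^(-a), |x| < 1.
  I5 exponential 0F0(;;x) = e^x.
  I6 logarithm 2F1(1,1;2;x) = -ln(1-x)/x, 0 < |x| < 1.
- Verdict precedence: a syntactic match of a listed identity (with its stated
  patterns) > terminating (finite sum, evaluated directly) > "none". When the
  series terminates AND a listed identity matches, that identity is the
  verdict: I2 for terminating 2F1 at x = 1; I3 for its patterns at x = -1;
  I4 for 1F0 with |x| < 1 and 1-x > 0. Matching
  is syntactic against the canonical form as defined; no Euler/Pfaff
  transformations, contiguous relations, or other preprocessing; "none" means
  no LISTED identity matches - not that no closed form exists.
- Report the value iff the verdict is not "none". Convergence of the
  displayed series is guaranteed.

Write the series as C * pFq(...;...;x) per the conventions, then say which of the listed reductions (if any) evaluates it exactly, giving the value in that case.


Prefactor \frac{6}{5}, argument \frac{7}{6}: 2F1 with upper {-8, -7} over lower {-\frac{1}{4}}. Verdict: terminating - no listed pattern fits, but -7 in the upper list cuts the series at k = 7; direct evaluation. Exact value: -\frac{1261536642766}{3504303}.

Key observation: t_0 being \frac{6}{5}, cancel k + 3/2 from the displayed ratio first; then C = 6/5, x = 7/6.
Step ratio: r(k) = \frac{7}{6} * (k-8) (k-7) / [(k-\frac{1}{4}) (k+1)] - poly over poly, x = \frac{7}{6} from leading terms; C = \frac{6}{5} at k = 0.


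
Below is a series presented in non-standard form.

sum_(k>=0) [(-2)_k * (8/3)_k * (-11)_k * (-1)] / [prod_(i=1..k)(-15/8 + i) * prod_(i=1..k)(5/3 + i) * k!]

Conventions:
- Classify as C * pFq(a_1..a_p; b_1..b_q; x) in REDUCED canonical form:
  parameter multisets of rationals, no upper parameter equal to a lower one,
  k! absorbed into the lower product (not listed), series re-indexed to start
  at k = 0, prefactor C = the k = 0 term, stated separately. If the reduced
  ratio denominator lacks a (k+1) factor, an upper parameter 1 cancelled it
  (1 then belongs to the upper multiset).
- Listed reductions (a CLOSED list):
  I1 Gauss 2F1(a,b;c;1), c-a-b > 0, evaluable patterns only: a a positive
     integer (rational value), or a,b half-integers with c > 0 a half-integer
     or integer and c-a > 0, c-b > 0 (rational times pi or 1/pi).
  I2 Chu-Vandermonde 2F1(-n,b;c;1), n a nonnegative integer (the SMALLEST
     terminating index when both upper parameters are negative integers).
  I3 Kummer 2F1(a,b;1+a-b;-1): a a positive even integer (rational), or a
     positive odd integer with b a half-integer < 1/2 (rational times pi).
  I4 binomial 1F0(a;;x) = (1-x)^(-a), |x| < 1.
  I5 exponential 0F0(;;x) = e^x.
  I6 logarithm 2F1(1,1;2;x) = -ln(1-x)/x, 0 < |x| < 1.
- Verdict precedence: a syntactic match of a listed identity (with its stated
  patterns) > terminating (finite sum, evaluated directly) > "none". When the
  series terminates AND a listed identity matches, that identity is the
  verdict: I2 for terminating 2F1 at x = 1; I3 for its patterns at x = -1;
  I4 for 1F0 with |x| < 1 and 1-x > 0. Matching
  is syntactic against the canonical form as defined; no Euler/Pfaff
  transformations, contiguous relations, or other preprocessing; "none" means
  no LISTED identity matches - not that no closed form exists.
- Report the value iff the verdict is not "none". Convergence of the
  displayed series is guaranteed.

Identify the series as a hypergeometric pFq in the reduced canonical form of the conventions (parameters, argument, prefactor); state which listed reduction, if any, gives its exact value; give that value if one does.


Key step: from the first term -1: the parameter 8/3 appears in both the upper and lower lists and cancels.
Term ratio: r(k) = 1 * (k-11) (k-2) / [(k-7/8) (k+1)] ; factor over Q: parameters, x = 1, and C = -1.

With C = -1: the canonical form is 2F1(-11, -2; -7/8; 1). Verdict at x = 1: Chu-Vandermonde (I2) matches (terminating 2F1 at x = 1 with n = 2, b = -11, c = -7/8). Exact value: 7209/7.


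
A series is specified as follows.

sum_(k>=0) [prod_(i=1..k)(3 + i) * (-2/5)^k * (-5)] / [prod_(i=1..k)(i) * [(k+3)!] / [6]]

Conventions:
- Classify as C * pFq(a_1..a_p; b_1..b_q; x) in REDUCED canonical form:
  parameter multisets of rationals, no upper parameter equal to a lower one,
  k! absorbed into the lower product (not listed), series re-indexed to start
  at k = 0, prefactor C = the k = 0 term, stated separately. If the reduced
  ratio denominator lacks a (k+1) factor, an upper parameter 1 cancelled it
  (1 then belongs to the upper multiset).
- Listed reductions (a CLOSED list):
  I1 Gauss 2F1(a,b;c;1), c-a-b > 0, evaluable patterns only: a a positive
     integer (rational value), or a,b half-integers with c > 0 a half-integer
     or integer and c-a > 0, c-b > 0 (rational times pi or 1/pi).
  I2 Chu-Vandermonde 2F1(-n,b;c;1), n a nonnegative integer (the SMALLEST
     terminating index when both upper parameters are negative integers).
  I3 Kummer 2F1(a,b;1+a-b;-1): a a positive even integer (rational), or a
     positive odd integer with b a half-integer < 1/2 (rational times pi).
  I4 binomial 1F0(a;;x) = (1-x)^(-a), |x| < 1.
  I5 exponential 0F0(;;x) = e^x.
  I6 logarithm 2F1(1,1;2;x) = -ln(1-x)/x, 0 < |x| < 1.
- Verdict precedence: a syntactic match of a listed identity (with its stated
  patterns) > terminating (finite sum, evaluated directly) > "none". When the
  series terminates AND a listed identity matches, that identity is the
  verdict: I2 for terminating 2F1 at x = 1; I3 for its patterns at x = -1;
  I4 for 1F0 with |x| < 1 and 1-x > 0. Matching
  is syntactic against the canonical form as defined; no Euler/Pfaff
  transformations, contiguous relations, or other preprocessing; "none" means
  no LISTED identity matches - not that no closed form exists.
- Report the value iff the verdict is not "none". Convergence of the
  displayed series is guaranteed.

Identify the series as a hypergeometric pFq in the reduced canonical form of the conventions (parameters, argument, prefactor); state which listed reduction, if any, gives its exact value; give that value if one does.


The series (x = -2/5) is 0F0: upper {-}, lower {-}, prefactor -5. Verdict: the exponential series (I5) fires (the 0F0 exponential series at x = -2/5). Sum: (-5) * e^(-2/5).

First insight: with t_0 = -5, the running product (C = -5, x = -2/5) telescopes to a rising factorial.
Adjacent-term ratio: r(k) = (-2/5) * 1 / [(k+1)] - poly over poly, x = (-2/5) from leading terms; C = -5 at k = 0.


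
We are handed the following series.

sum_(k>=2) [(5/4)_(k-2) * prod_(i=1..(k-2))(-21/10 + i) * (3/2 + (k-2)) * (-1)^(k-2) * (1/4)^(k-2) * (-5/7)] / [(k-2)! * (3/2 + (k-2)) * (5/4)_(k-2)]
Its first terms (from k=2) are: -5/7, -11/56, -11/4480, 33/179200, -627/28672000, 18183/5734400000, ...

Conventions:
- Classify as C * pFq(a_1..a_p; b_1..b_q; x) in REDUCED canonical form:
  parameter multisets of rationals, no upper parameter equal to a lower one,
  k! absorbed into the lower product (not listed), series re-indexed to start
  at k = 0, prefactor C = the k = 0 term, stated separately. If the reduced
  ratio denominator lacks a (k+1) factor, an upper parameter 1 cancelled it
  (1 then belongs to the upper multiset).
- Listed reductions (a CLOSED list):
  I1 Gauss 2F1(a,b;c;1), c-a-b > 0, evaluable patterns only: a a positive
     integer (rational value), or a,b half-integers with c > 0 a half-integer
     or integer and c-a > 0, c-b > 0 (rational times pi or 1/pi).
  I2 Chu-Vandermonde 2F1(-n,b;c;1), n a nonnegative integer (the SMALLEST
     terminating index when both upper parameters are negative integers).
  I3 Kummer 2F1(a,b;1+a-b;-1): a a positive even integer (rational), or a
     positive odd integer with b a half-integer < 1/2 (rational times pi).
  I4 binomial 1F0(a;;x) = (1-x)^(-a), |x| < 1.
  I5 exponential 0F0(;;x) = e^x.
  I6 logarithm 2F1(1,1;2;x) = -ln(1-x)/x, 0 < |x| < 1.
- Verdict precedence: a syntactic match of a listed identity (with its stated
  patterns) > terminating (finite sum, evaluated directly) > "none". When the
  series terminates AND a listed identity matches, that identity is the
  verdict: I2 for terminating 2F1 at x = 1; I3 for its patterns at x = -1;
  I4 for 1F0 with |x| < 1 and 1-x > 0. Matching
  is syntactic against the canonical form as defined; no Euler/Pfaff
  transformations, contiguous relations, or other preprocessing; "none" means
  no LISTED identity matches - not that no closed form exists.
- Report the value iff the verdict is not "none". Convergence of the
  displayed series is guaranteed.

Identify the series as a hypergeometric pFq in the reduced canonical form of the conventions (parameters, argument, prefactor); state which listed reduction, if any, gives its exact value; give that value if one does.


The series (x = -1/4) is 1F0: upper {-11/10}, lower {-}, prefactor -5/7. Verdict: the binomial series (I4) matches (the 1F0 binomial series: exponent 11/10, x = -1/4). Its exact value is (-5/7) * (5/4)^(11/10).

First insight: with t_0 = -5/7, the running product (prefactor -5/7) telescopes to a rising factorial.
Consecutive-term ratio: r(k) = (-1/4) * (k-11/10) / [(k+1)] - rational in k. x = (-1/4); t_0 = -5/7; negate the roots.


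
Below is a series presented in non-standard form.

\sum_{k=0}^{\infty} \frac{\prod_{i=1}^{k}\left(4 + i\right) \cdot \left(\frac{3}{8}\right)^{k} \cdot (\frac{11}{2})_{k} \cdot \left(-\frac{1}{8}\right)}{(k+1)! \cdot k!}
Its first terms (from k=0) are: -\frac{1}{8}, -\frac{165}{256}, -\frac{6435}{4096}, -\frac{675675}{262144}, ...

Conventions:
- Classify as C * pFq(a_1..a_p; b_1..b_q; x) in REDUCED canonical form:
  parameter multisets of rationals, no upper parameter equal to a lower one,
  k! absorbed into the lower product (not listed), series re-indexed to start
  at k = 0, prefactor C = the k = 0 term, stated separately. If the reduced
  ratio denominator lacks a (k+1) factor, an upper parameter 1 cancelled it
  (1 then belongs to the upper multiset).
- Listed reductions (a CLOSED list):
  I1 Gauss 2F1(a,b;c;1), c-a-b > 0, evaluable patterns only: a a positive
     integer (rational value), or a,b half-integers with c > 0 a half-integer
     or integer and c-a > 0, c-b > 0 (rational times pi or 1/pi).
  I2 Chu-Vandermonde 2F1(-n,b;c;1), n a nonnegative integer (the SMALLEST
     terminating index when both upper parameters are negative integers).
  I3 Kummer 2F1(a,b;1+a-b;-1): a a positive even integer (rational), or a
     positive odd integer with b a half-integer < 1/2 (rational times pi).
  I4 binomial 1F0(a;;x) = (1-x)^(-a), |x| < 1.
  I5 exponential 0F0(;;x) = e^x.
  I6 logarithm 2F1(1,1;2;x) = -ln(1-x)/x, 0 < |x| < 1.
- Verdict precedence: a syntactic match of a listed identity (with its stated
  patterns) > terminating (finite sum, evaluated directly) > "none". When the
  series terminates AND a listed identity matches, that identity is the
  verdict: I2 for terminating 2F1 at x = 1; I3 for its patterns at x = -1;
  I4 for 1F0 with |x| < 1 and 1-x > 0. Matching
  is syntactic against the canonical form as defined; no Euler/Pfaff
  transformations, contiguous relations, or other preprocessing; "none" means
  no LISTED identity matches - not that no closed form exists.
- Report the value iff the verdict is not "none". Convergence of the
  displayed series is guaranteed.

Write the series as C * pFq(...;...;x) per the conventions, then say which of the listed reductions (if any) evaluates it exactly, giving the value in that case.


Reduced: x = \frac{3}{8}, 2F1, upper = {5, \frac{11}{2}}, lower = {2}, C = -\frac{1}{8}. Verdict: no listed reduction: x = \frac{3}{8} and upper {5, \frac{11}{2}} fail every I1-I6 pattern.

Key step: x = \frac{3}{8} and the denominator's factorial ratio (prefactor -1/8) is a lower Pochhammer.
Step ratio: r(k) = \frac{3}{8} * (k+5) (k+\frac{11}{2}) / [(k+2) (k+1)] ; factor over Q: parameters, x = \frac{3}{8}, and C = -\frac{1}{8}.


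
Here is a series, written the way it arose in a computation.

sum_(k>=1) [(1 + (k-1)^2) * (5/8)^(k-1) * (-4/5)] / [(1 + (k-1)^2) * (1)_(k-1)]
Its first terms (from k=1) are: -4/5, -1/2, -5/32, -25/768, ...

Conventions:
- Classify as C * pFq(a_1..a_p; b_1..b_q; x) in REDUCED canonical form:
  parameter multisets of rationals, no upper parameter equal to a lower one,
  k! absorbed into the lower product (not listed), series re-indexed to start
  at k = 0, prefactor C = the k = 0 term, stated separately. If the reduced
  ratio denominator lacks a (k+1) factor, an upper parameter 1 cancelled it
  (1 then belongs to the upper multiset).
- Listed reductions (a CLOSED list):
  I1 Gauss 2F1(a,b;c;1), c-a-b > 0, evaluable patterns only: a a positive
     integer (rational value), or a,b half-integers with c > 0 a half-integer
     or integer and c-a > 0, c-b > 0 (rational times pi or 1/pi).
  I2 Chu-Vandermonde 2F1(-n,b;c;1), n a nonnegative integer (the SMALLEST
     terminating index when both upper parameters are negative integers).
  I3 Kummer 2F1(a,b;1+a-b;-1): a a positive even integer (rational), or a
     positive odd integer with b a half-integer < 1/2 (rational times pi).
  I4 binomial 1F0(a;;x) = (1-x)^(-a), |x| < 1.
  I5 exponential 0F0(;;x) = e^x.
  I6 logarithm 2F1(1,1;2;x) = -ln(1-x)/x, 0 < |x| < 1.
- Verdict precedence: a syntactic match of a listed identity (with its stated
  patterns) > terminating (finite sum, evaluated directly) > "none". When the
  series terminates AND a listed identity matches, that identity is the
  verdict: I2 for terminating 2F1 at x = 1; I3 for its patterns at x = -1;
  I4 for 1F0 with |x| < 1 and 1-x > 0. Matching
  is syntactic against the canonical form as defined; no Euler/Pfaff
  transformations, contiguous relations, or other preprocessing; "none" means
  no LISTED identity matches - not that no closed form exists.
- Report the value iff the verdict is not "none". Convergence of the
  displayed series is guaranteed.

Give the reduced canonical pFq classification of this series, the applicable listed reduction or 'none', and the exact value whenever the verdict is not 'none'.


x = 5/8 here; the reduced form reads 0F0, upper {-}, lower {-}, C = -4/5. Verdict at x = 5/8: the exponential series (I5) matches (the 0F0 exponential series at x = 5/8). Exact value: (-4/5) * e^(5/8).

Structural cue: with t_0 = -4/5, (1)_k (prefactor -4/5) is k! itself.
Step ratio: r(k) = (5/8) * 1 / [(k+1)] - rational in k. x = (5/8); t_0 = -4/5; negate the roots.


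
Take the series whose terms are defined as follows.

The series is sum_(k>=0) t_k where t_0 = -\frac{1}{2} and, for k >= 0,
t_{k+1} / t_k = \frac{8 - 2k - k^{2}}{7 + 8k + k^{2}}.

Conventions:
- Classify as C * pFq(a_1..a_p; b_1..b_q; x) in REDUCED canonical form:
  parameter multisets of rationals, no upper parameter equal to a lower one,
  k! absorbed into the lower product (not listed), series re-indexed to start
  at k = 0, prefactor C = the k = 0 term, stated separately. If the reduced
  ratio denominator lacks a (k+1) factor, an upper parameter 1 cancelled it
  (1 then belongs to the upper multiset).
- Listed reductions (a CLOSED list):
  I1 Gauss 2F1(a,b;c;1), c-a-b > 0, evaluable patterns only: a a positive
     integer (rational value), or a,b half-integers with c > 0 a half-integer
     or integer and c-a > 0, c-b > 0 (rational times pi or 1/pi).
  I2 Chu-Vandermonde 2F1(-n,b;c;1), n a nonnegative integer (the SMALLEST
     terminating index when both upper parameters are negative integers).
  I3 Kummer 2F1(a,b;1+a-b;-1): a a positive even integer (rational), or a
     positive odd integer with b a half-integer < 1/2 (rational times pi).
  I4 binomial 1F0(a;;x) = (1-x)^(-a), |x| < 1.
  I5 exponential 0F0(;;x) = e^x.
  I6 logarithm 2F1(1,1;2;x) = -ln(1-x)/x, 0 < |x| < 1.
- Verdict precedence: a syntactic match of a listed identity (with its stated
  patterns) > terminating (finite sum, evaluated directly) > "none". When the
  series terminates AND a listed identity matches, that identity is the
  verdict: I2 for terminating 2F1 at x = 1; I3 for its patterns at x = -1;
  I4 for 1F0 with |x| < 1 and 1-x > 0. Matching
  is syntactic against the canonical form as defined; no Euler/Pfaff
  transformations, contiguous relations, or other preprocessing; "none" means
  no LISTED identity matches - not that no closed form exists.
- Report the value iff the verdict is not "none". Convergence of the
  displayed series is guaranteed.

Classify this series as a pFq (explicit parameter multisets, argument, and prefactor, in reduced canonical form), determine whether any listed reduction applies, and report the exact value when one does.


This is -\frac{1}{2} * 2F1(-2, 4; 7; -1) in reduced canonical form. Verdict at x = -1: Kummer's theorem (I3) matches (x = -1; c = 7 equals 1+a-b for upper {-2, 4}: listed pattern). Its exact value is -\frac{5}{4}.

First insight: from the first term -\frac{1}{2}: roots of the ratio polynomials (prefactor -1/2) are the negated parameters.
Adjacent-term ratio: r(k) = -1 * (k-2) (k+4) / [(k+7) (k+1)] - poly over poly, x = -1 from leading terms; C = -\frac{1}{2} at k = 0.


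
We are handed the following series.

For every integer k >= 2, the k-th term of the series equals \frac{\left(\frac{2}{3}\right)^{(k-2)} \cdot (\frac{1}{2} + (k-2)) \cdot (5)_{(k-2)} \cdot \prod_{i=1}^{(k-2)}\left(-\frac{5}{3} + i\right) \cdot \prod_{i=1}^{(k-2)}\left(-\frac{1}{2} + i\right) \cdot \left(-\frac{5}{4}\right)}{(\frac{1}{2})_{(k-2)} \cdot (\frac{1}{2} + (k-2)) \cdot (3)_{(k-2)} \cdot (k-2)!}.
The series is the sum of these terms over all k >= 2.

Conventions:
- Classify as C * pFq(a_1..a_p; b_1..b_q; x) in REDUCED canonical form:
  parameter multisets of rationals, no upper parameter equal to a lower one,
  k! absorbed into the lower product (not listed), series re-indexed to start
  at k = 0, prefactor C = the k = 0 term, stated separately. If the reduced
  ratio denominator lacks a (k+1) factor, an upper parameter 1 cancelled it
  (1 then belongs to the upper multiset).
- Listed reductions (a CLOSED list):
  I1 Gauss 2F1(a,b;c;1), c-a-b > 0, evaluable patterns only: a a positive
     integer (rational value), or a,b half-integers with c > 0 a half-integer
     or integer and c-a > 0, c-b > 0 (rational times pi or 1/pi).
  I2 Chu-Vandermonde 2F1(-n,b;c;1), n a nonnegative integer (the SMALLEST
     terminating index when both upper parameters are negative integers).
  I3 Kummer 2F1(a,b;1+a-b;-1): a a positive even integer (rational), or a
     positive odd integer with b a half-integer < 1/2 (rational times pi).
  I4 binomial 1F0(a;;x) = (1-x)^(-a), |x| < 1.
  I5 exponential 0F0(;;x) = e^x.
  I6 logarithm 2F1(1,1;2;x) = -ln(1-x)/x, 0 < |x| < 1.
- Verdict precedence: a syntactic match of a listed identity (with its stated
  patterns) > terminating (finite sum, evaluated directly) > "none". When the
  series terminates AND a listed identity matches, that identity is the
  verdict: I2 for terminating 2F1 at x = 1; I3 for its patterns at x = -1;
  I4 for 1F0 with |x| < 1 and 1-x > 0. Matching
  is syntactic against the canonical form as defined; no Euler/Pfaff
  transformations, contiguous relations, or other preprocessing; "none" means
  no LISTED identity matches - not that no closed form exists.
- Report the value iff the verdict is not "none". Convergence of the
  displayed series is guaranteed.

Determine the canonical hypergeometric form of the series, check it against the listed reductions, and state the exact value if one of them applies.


With C = -\frac{5}{4}: the canonical form is 2F1(-\frac{2}{3}, 5; 3; \frac{2}{3}). Verdict: no listed reduction: x = \frac{2}{3} and upper {-\frac{2}{3}, 5} fail every I1-I6 pattern.

Key observation: t_0 = -\frac{5}{4} here, and the factor k + 1/2 cancels (top and bottom), leaving C = -5/4.
Step ratio: r(k) = \frac{2}{3} * (k-\frac{2}{3}) (k+5) / [(k+3) (k+1)] - rational; roots negated = parameters, x = \frac{2}{3}, C = -\frac{5}{4}.


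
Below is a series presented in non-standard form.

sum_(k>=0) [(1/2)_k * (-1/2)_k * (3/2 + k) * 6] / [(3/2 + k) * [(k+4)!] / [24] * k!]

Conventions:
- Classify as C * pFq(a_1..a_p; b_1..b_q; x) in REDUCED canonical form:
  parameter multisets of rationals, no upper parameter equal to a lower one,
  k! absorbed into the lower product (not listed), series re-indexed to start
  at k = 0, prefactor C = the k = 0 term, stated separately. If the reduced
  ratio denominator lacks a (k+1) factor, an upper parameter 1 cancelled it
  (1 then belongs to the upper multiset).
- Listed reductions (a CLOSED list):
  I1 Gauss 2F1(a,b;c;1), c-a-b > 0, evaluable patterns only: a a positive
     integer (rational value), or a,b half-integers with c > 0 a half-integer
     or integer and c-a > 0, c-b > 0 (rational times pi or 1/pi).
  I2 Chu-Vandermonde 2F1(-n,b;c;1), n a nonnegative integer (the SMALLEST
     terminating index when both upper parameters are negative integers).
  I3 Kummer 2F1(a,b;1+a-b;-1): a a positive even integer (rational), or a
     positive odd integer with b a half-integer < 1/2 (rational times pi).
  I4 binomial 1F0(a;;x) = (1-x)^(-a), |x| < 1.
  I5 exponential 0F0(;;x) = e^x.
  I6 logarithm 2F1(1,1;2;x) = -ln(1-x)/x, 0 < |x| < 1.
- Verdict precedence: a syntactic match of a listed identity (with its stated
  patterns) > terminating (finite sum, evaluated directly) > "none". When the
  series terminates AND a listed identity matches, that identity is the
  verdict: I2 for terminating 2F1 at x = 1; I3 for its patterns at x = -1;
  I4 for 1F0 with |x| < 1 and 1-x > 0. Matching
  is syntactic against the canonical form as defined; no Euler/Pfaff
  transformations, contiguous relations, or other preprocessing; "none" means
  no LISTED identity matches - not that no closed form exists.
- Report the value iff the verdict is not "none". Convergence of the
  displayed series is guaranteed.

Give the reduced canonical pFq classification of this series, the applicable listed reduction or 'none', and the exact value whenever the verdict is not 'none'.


At argument 1: a 2F1 with upper {-1/2, 1/2}, lower {5}, scaled by C = 6. Verdict at x = 1: Gauss's theorem I1 (half-integer case) matches (x = 1; upper {-1/2, 1/2} half-integers, c = 5 in the evaluable pattern). Sum: (65536/3675) / pi.

First insight: t_0 = 6 here, and the denominator's factorial ratio (prefactor 6) is a lower Pochhammer.
Adjacent-term ratio: r(k) = 1 * (k-1/2) (k+1/2) / [(k+5) (k+1)] - rational in k, leading ratio 1; with t_0 = 6, classification follows.


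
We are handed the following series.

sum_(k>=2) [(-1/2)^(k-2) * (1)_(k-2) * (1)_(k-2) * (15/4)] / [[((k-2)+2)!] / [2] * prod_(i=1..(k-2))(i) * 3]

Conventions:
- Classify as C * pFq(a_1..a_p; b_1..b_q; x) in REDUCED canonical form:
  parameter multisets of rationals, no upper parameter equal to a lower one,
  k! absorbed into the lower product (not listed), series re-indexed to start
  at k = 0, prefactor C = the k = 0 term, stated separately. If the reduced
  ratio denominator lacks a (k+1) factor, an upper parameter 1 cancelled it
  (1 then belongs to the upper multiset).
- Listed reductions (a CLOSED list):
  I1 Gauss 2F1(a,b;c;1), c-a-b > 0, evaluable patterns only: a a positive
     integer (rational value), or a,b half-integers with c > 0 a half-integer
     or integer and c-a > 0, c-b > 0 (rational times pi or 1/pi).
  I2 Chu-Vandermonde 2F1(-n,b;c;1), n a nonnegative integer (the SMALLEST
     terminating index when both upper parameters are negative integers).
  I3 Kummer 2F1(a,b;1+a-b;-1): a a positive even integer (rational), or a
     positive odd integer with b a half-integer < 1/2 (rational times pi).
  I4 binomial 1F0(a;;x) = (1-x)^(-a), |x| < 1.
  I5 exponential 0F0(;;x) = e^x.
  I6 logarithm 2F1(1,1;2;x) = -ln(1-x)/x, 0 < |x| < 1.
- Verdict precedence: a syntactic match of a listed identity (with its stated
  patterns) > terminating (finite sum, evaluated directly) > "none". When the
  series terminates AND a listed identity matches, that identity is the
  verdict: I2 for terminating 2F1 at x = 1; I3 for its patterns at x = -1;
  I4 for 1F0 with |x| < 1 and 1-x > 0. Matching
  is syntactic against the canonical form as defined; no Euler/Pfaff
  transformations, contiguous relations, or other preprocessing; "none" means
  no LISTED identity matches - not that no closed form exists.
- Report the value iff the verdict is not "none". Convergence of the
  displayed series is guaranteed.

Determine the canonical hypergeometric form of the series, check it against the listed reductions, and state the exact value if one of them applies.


x = -1/2 here; the reduced form reads 2F1, upper {1, 1}, lower {3}, C = 5/4. Verdict: none (x = -1/2): each listed identity misses the multisets {1, 1} ; {3}.

First insight: with t_0 = 5/4, the constant factors (C = 5/4, x = -1/2) combine into one prefactor.
Term ratio: r(k) = (-1/2) * (k+1) (k+1) / [(k+3) (k+1)] - rational in k. x = (-1/2); t_0 = 5/4; negate the roots.


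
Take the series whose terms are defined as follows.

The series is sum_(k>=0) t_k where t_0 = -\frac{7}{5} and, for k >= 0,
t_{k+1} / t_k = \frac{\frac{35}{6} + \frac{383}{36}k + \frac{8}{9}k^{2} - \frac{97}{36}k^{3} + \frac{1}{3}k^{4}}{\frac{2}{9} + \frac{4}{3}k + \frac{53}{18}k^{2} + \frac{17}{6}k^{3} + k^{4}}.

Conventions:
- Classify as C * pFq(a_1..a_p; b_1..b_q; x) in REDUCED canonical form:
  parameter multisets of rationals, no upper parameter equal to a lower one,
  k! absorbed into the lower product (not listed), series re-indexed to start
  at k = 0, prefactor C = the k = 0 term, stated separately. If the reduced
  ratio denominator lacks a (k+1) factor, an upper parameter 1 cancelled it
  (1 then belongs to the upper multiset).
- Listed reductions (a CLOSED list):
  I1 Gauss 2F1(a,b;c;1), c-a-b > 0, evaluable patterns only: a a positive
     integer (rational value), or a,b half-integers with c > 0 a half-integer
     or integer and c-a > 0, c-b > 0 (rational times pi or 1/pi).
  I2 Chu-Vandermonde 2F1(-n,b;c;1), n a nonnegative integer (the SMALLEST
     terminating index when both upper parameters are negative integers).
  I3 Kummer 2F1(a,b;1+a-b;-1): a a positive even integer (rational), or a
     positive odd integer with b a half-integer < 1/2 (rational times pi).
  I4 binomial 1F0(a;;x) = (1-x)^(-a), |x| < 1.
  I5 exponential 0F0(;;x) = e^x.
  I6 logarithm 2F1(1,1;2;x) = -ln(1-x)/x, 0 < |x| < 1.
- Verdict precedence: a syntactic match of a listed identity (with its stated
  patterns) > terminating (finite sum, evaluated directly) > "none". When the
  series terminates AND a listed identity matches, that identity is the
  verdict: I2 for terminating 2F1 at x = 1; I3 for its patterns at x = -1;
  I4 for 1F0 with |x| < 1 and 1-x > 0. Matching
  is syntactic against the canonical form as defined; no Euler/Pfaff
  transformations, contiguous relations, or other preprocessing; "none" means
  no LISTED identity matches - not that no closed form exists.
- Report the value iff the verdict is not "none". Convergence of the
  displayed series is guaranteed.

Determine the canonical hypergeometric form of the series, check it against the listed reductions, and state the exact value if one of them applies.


x = \frac{1}{3} here; the reduced form reads 3F2, upper {-7, -3, \frac{5}{4}}, lower {\frac{1}{2}, \frac{2}{3}}, C = -\frac{7}{5}. Verdict: terminating - no listed pattern fits, but -3 in the upper list cuts the series at k = 3; direct evaluation. Its exact value is -\frac{39109}{320}.

First insight: x = \frac{1}{3} and the ratio is unreduced: k + 2/3 divides both sides (C = -7/5).
Ratio: r(k) = \frac{1}{3} * (k-7) (k-3) (k+\frac{5}{4}) / [(k+\frac{1}{2}) (k+\frac{2}{3}) (k+1)] ; factor over Q: parameters, x = \frac{1}{3}, and C = -\frac{7}{5}.


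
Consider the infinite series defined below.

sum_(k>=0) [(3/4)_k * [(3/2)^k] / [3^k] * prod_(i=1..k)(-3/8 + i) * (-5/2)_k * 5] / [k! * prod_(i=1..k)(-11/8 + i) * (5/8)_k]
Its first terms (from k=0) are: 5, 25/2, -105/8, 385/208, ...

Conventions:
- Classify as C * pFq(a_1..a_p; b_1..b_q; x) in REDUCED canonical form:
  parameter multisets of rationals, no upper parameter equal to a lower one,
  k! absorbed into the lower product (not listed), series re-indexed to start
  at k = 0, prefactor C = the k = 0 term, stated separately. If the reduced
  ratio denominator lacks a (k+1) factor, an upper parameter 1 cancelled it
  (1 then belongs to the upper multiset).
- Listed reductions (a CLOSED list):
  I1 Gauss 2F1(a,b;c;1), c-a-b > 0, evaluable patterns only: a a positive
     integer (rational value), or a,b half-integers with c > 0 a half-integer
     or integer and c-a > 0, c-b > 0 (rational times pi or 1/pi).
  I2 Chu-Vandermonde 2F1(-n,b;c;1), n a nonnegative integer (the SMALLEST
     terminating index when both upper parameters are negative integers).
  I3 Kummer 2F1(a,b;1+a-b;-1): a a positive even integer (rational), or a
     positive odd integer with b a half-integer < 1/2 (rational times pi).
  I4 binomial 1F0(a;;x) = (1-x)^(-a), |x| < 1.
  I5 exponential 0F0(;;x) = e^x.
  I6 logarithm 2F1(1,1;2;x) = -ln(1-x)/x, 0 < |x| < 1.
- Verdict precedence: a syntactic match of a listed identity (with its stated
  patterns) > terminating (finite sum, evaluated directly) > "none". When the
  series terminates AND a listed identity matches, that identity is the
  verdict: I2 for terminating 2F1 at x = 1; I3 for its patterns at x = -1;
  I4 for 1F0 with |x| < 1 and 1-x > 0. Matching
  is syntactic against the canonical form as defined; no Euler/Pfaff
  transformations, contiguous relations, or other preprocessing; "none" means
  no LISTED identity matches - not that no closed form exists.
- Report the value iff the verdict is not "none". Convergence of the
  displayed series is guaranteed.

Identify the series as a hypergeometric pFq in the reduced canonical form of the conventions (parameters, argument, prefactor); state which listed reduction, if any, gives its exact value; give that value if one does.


Prefactor 5, argument 1/2: 2F1 with upper {-5/2, 3/4} over lower {-3/8}. Verdict: none - this 2F1 at x = 1/2 matches no listed pattern, and upper {-5/2, 3/4} holds no stopper.

Key observation: t_0 being 5, the running product (C = 5) telescopes to a rising factorial.
Ratio: r(k) = (1/2) * (k-5/2) (k+3/4) / [(k-3/8) (k+1)] - rational in k. x = (1/2); t_0 = 5; negate the roots.


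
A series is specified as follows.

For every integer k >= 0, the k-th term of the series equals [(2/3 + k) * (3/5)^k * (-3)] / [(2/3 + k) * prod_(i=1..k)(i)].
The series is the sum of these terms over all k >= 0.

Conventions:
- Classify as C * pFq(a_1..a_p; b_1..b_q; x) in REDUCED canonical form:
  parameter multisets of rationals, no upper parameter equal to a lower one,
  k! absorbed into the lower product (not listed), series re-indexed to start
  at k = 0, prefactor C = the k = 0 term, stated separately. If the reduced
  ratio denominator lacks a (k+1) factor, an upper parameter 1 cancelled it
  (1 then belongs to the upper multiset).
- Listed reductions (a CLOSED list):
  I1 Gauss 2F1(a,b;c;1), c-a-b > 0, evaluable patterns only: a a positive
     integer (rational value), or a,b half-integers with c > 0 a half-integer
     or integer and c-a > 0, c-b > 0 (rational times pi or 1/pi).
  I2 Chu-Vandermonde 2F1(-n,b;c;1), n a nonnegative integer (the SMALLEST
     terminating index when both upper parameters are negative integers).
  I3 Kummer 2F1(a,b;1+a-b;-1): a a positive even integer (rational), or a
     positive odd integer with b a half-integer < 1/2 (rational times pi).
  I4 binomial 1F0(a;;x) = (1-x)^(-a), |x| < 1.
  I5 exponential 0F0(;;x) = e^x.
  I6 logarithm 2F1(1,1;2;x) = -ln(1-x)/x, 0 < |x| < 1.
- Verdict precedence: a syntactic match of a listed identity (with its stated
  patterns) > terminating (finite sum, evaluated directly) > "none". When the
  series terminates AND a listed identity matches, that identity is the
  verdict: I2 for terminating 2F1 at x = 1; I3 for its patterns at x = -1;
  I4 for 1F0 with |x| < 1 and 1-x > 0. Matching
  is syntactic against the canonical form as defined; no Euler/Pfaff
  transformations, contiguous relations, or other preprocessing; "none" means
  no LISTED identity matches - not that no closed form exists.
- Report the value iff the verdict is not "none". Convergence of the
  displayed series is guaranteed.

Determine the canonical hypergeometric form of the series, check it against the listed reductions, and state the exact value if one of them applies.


The series (x = 3/5) is 0F0: upper {-}, lower {-}, prefactor -3. Verdict: the exponential series (I5) applies (the 0F0 exponential series at x = 3/5). Value: (-3) * e^(3/5).

Key step: with t_0 = -3, the factor k + 2/3 cancels (top and bottom), leaving C = -3, x = 3/5.
Adjacent-term ratio: r(k) = (3/5) * 1 / [(k+1)] - rational in k. x = (3/5); t_0 = -3; negate the roots.


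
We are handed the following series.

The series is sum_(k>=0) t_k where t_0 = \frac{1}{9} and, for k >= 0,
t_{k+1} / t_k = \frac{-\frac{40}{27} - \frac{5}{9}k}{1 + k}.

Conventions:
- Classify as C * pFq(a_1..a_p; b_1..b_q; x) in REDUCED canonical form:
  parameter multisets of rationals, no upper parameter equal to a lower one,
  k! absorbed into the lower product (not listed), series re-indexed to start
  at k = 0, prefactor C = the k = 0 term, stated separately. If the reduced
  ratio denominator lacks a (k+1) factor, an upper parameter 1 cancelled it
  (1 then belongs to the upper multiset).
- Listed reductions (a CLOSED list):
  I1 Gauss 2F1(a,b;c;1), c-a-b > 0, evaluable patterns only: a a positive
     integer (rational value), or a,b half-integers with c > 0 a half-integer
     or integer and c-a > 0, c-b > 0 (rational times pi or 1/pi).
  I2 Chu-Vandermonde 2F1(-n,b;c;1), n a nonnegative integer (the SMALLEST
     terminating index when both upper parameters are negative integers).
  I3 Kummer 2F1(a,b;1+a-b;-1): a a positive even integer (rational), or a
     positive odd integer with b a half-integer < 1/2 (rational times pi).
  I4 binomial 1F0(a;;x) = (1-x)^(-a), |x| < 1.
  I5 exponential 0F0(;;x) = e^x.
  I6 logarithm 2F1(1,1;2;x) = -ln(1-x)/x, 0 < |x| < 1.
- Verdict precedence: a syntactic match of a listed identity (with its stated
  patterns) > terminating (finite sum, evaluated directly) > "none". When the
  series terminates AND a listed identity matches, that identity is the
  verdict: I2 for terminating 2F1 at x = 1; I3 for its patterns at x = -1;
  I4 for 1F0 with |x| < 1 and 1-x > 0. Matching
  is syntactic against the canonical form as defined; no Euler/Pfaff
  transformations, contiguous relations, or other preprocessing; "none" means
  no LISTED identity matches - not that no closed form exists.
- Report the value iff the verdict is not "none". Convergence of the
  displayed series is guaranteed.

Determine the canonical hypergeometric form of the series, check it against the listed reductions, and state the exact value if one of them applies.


Key step: t_0 being \frac{1}{9}, factor the ratio over Q (C = 1/9): negated roots = parameters.
Consecutive-term ratio: r(k) = -\frac{5}{9} * (k+\frac{8}{3}) / [(k+1)] - rational; roots negated = parameters, x = -\frac{5}{9}, C = \frac{1}{9}.

The series (x = -\frac{5}{9}) is 1F0: upper {\frac{8}{3}}, lower {-}, prefactor \frac{1}{9}. Verdict: the I4 binomial reduction fires (the 1F0 binomial series: exponent -8/3, x = -\frac{5}{9}). Sum: \frac{1}{9} \cdot \left(\frac{14}{9}\right)^{-\frac{8}{3}}.


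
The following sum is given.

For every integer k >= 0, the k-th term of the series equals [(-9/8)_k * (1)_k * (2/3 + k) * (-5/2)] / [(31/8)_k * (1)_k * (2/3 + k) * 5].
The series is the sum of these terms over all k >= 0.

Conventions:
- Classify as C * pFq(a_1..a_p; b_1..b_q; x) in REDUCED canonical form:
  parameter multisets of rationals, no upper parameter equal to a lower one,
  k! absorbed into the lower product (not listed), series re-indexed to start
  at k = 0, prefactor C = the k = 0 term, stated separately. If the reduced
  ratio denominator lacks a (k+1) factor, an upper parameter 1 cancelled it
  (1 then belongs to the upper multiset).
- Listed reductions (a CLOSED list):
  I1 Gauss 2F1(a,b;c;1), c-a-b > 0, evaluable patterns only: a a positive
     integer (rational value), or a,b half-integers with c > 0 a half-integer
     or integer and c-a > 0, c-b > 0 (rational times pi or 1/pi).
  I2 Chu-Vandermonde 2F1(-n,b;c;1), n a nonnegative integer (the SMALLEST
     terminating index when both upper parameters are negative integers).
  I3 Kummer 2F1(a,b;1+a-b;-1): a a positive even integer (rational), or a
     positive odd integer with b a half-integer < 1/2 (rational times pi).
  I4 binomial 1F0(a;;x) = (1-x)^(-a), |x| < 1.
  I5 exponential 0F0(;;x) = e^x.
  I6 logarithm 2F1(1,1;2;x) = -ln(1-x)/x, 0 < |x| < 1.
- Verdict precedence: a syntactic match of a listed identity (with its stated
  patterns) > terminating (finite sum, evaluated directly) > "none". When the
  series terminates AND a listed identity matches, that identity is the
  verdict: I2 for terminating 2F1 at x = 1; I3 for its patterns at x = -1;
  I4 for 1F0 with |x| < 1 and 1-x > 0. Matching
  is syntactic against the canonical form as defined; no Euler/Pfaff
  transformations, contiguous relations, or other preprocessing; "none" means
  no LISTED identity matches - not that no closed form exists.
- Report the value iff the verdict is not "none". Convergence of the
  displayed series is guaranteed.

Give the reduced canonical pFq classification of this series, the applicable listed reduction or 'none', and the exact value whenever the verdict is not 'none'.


Prefactor -1/2, argument 1: 2F1 with upper {-9/8, 1} over lower {31/8}. Verdict at x = 1: the Gauss summation I1 matches (x = 1: the Gamma ratio telescopes since c-a-b = 4 > 0 and a = 1 in Z>0). Value: -23/64.

Structural cue: x = 1 and striking the common factor k + 2/3 reduces the term (C = -1/2).
Step ratio: r(k) = 1 * (k-9/8) (k+1) / [(k+31/8) (k+1)] - rational in k, leading ratio 1; with t_0 = -1/2, classification follows.
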